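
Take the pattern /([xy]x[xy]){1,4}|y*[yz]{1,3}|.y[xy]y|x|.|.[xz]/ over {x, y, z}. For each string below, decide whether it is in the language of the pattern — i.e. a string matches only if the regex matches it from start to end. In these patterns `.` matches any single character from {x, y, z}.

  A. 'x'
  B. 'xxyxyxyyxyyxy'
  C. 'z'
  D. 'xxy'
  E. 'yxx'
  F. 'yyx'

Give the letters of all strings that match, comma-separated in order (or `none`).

A, C, D, E

A → match
B → no match
C → match
D → match
E → match
F → no match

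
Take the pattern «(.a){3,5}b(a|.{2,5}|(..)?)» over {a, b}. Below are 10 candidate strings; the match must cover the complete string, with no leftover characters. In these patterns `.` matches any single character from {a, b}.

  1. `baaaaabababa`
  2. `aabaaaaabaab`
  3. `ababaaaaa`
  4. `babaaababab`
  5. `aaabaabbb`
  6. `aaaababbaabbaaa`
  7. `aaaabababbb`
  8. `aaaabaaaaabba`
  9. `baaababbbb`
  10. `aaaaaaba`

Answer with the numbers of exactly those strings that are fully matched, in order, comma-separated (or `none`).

1, 2, 4, 7, 8, 9, 10

1 → match
2 → match
3 → no match
4 → match
5 → no match
6 → no match
7 → match
8 → match
9 → match
10 → match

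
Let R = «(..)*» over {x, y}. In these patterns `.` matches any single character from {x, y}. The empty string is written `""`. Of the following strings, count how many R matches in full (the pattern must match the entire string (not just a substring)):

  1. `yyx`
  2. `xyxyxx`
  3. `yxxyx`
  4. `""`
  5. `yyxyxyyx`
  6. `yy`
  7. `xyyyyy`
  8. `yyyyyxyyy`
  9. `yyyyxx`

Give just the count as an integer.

1 → no match
2 → match
3 → no match
4 → match
5 → match
6 → match
7 → match
8 → no match
9 → match
Total matched: 6

6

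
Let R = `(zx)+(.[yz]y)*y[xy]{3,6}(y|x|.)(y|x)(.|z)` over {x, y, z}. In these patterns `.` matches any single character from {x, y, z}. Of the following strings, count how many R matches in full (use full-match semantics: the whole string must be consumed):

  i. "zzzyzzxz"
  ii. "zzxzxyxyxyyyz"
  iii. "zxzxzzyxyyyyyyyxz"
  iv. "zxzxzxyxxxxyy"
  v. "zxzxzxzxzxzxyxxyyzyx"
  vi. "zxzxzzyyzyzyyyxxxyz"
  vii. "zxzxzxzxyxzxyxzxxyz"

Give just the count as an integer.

i. "zzzyzzxz" → no match — must start with "zx"
ii → no match — must start with "zx"
iii → match
iv → match
v → match
vi → no match
vii → no match
Total matched: 3

3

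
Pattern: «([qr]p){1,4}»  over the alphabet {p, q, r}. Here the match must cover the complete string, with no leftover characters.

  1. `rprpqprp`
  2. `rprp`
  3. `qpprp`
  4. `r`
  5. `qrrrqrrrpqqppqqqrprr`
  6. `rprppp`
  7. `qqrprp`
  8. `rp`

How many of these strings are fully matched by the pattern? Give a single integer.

3

1. `rprpqprp` → match
2. `rprp` → match
3. `qpprp` → no match
4. `r` → no match — must end with `p`
5 → no match — must end with `p`
6. `rprppp` → no match
7. `qqrprp` → no match
8. `rp` → match
Total matched: 3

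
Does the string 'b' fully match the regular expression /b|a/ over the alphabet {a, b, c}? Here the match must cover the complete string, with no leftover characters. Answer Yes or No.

Yes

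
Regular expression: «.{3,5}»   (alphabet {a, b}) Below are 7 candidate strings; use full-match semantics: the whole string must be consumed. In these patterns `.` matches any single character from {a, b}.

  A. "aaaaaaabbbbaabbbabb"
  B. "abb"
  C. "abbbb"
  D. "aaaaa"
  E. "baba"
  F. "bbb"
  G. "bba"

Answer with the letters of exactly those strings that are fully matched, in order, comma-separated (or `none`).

B, C, D, E, F, G

A → no match
B → match
C → match
D → match
E → match
F → match
G → match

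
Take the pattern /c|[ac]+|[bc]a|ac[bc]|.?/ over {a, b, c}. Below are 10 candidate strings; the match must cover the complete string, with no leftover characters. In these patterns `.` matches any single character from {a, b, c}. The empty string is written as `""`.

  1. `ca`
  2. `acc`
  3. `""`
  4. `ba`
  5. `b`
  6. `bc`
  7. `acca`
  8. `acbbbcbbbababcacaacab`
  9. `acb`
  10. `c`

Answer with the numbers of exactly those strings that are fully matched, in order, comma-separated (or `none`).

1, 2, 3, 4, 5, 7, 9, 10

1 → match
2 → match
3 → match
4 → match
5 → match
6 → no match
7 → match
8 → no match
9 → match
10 → match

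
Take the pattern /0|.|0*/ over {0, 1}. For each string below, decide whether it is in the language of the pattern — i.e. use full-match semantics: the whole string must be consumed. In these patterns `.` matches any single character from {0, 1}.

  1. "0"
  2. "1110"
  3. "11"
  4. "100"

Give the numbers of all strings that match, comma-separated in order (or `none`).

1

1 → match
2 → no match
3 → no match
4 → no match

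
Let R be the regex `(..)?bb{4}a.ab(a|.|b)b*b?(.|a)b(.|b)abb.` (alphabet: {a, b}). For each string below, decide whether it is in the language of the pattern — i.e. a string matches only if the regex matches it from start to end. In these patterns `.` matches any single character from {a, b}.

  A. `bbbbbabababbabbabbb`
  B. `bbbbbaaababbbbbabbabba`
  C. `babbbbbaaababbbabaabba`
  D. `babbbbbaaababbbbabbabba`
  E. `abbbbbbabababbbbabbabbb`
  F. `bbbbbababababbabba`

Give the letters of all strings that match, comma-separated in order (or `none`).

A, B, C, D, E, F

A → match
B → match
C → match
D → match
E → match
F → match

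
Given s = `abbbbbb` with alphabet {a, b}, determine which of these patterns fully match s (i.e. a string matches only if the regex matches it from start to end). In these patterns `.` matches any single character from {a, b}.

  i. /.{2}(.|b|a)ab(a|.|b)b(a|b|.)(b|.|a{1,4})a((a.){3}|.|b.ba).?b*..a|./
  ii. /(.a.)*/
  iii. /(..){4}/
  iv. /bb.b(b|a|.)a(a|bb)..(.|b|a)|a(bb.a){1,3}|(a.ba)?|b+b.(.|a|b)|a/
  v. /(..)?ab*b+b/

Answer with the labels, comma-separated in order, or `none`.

i → no match
ii → no match
iii → no match
iv → no match
v → match

v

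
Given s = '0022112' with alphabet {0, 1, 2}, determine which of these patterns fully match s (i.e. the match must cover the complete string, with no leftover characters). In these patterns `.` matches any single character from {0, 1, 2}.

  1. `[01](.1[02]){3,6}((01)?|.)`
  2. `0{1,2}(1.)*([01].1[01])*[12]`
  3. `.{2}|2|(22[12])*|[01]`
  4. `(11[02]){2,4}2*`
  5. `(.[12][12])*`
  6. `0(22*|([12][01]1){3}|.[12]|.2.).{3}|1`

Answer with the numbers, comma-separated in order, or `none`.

6

1 → no match
2 → no match
3 → no match
4 → no match — must start with '11'
5 → no match
6 → match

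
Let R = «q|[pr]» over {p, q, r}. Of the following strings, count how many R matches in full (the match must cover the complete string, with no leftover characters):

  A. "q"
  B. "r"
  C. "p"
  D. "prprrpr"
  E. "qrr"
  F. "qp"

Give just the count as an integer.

3

A → match
B → match
C → match
D → no match
E → no match
F → no match
Total matched: 3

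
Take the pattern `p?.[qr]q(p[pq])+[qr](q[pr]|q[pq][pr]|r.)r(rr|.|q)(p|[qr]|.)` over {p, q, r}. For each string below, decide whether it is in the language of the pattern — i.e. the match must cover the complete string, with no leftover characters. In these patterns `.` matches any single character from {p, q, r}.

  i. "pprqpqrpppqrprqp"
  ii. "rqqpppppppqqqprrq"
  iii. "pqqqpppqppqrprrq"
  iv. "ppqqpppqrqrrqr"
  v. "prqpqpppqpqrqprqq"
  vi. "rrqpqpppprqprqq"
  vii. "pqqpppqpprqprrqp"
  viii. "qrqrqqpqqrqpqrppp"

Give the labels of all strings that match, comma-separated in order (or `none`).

i → no match
ii → match
iii → match
iv → match
v → match
vi → match
vii → match
viii → no match

ii, iii, iv, v, vi, vii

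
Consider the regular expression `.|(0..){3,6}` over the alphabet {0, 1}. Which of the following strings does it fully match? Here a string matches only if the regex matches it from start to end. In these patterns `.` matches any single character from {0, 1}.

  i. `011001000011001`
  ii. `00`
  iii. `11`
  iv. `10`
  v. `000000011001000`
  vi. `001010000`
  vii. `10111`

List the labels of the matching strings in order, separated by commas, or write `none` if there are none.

i, v, vi

i → match
ii → no match
iii → no match
iv → no match
v → match
vi → match
vii → no match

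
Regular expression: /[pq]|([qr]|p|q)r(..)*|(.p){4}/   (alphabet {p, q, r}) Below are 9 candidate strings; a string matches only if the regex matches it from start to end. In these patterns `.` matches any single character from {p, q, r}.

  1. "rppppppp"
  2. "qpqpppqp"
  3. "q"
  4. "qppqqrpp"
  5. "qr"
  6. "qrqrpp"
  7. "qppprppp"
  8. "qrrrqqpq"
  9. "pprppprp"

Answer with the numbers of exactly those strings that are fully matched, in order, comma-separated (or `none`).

1, 2, 3, 5, 6, 7, 8, 9

1 → match
2 → match
3 → match
4 → no match
5 → match
6 → match
7 → match
8 → match
9 → match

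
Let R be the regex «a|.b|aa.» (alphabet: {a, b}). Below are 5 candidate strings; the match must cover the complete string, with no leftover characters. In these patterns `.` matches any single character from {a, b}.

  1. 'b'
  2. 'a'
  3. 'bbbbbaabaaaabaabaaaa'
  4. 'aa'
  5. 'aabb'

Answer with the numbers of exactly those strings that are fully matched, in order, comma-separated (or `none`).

1. 'b' → no match
2. 'a' → match
3 → no match
4. 'aa' → no match
5. 'aabb' → no match

2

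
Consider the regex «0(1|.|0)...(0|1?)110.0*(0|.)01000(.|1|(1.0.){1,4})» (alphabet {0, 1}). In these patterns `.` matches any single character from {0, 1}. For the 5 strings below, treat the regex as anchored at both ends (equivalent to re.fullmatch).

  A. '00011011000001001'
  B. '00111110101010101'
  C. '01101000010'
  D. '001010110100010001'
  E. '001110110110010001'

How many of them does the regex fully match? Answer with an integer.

A → no match
B → no match
C. '01101000010' → no match
D → match
E → no match
Total matched: 1

1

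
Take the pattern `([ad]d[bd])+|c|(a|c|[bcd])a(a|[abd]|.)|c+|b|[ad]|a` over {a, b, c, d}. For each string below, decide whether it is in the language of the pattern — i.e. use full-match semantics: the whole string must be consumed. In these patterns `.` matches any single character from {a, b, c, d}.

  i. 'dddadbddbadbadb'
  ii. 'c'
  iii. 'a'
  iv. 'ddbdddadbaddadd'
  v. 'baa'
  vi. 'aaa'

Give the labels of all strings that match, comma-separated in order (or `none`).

i → match
ii → match
iii → match
iv → match
v → match
vi → match

i, ii, iii, iv, v, vi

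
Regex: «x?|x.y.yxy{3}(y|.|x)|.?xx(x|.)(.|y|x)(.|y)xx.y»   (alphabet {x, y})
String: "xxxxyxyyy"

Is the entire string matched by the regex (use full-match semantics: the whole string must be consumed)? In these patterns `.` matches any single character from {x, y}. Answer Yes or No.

No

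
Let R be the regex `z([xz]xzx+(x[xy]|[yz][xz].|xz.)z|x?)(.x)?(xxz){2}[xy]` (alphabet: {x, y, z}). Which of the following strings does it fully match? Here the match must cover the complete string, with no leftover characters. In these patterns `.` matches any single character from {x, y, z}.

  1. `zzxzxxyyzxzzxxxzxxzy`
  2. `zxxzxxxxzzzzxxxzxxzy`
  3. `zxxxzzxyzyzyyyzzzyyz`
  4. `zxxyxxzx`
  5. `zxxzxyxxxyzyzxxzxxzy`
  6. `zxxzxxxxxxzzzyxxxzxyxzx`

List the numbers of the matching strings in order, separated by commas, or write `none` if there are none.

2

1 → no match
2 → match
3 → no match
4 → no match
5 → no match
6 → no match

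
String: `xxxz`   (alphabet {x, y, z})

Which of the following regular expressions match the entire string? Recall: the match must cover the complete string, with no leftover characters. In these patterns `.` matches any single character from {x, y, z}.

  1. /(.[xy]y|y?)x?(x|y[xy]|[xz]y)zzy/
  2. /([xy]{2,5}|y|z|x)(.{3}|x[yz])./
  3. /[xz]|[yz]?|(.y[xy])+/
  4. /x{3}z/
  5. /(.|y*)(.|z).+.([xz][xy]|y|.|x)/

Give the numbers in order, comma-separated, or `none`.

4, 5

1 → no match — must end with `zzy`
2 → no match
3 → no match
4 → match
5 → match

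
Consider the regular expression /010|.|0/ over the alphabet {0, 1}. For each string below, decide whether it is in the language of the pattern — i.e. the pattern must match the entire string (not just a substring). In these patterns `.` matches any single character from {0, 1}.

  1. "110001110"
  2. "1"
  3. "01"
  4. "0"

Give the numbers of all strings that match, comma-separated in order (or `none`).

2, 4

1. "110001110" → no match
2. "1" → match
3. "01" → no match
4. "0" → match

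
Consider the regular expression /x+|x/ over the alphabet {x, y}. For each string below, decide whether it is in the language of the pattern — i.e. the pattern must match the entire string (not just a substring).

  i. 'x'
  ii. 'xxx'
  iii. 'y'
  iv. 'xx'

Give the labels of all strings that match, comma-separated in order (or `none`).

i → match
ii → match
iii → no match — must start with 'x'
iv → match

i, ii, iv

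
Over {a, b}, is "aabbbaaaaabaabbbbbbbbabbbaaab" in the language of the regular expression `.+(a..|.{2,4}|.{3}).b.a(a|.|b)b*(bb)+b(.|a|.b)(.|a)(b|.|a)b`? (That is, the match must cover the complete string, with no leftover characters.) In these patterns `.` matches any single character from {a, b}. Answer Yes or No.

No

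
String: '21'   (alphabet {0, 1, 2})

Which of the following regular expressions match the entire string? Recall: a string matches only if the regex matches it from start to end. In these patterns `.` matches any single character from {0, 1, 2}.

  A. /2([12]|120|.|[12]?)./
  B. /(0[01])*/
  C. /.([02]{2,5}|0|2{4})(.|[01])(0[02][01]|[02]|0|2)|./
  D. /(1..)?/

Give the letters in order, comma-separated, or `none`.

A

A → match
B → no match
C → no match
D → no match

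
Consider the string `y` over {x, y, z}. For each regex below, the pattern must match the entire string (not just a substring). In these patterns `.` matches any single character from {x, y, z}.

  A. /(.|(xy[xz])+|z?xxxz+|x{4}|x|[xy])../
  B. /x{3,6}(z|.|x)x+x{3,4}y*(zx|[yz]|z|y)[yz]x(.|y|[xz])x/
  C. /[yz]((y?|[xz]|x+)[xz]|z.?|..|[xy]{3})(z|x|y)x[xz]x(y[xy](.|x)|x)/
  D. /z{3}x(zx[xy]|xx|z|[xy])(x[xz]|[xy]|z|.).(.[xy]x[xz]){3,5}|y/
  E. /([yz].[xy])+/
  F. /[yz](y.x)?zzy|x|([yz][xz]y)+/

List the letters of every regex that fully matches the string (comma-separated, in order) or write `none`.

A → no match
B → no match — must start with `x`
C → no match
D → match
E → no match
F → no match

D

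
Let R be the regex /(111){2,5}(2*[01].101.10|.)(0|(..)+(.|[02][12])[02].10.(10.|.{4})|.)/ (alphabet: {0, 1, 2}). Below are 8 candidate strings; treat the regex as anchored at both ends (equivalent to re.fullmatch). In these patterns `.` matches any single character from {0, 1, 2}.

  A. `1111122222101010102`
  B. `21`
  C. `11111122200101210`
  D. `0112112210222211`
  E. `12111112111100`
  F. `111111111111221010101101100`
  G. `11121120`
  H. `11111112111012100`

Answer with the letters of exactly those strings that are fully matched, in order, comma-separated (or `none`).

F

A → no match
B. `21` → no match — must start with `111`
C → no match
D → no match — must start with `111`
E → no match — must start with `111`
F → match
G. `11121120` → no match
H → no match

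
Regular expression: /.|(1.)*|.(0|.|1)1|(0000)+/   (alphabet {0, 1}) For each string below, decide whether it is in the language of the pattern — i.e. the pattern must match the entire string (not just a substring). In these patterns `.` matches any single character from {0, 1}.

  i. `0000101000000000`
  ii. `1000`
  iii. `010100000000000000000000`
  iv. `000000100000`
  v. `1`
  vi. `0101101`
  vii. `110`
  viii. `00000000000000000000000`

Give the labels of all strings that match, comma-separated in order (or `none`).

v

i → no match
ii → no match
iii → no match
iv → no match
v → match
vi → no match
vii → no match
viii → no match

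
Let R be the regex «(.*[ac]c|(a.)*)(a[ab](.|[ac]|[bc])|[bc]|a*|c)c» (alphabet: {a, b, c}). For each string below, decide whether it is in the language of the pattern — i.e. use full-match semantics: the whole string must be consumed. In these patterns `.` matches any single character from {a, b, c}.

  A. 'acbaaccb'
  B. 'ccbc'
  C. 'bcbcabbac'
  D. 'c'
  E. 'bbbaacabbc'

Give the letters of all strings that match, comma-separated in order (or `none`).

A. 'acbaaccb' → no match — must end with 'c'
B. 'ccbc' → match
C. 'bcbcabbac' → no match
D. 'c' → match
E. 'bbbaacabbc' → match

B, D, E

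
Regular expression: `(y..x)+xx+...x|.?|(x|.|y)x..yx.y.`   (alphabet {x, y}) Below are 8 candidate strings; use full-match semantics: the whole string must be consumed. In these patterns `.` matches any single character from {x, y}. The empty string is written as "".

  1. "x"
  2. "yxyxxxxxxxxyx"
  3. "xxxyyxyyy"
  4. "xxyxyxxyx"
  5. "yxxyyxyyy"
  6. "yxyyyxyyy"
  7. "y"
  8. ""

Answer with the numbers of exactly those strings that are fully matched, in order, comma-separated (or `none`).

1, 2, 3, 4, 5, 6, 7, 8

1 → match
2 → match
3 → match
4 → match
5 → match
6 → match
7 → match
8 → match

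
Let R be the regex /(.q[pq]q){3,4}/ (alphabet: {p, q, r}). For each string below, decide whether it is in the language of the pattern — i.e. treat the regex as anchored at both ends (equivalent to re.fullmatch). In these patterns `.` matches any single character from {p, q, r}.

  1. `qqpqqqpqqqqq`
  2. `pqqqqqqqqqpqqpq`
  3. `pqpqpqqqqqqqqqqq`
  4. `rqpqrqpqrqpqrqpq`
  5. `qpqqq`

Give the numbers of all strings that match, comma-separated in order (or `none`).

1, 3, 4

1 → match
2 → no match
3 → match
4 → match
5 → no match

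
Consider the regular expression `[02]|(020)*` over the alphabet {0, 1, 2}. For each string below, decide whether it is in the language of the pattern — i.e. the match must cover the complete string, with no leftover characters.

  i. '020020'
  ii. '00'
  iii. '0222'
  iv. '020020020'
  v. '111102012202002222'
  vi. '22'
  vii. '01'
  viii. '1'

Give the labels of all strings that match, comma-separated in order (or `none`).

i → match
ii → no match
iii → no match
iv → match
v → no match
vi → no match
vii → no match
viii → no match

i, iv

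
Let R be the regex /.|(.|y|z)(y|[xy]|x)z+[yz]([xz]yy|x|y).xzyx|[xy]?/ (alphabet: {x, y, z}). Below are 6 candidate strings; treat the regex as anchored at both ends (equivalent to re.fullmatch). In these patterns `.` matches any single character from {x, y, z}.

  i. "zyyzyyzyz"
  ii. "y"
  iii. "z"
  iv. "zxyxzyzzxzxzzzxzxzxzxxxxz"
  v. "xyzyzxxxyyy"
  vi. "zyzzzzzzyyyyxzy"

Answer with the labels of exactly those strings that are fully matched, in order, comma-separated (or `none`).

i. "zyyzyyzyz" → no match
ii. "y" → match
iii. "z" → match
iv → no match
v. "xyzyzxxxyyy" → no match
vi → no match

ii, iii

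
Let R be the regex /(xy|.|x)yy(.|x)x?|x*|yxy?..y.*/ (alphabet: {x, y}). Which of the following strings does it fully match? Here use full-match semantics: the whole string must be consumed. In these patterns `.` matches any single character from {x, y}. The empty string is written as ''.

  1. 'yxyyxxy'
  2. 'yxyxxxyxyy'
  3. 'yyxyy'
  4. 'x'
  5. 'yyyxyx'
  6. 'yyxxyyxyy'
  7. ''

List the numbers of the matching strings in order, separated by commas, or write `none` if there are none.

1. 'yxyyxxy' → no match
2. 'yxyxxxyxyy' → no match
3. 'yyxyy' → no match
4. 'x' → match
5. 'yyyxyx' → no match
6. 'yyxxyyxyy' → no match
7. '' → match

4, 7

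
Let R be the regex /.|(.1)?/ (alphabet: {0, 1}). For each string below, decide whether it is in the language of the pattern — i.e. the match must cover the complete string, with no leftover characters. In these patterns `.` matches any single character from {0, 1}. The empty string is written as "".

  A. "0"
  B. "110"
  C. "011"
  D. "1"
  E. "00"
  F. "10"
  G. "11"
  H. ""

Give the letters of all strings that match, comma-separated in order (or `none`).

A, D, G, H

A. "0" → match
B. "110" → no match
C. "011" → no match
D. "1" → match
E. "00" → no match
F. "10" → no match
G. "11" → match
H. "" → match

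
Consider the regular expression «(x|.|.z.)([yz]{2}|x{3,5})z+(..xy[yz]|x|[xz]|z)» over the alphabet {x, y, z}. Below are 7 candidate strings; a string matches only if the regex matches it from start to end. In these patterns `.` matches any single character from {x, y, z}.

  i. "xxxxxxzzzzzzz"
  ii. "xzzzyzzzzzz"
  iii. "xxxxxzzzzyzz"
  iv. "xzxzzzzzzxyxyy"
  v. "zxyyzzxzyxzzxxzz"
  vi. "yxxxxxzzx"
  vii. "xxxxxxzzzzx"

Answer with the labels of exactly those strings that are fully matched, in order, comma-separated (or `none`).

i, ii, iv, vi, vii

i → match
ii → match
iii → no match
iv → match
v → no match
vi → match
vii → match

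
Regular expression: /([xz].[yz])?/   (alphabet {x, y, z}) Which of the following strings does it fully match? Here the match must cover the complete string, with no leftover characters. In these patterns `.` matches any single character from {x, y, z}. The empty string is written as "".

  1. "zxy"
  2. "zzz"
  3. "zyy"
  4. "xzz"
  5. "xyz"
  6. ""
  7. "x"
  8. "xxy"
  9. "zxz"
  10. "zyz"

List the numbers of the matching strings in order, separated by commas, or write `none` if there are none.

1, 2, 3, 4, 5, 6, 8, 9, 10

1 → match
2 → match
3 → match
4 → match
5 → match
6 → match
7 → no match
8 → match
9 → match
10 → match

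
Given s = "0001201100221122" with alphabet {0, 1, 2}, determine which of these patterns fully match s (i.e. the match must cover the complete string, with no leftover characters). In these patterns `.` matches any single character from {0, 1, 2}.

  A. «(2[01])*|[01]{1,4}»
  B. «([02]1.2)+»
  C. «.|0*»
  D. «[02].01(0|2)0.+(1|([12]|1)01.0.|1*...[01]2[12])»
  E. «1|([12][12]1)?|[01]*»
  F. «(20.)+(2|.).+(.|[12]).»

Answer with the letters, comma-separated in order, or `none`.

A → no match
B → no match
C → no match
D → match
E → no match
F → no match — must start with "20"

D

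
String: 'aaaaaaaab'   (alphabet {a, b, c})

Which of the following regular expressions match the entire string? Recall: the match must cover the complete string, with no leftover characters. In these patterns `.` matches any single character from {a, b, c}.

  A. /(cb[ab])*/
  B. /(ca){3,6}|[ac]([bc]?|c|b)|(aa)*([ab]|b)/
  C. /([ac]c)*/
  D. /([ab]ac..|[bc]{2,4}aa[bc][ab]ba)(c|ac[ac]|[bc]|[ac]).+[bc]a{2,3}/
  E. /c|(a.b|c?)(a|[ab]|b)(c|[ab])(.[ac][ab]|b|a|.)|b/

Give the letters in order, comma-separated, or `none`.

B

A → no match
B → match
C → no match
D → no match — must end with 'a'
E → no match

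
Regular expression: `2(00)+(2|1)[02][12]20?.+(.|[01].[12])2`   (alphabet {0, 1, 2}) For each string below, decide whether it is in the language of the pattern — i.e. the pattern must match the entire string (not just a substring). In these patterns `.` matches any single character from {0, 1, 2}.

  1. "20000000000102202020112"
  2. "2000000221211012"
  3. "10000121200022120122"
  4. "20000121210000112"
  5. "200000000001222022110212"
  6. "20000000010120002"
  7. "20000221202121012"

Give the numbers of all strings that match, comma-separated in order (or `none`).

1 → match
2 → match
3 → no match — must start with "200"
4 → match
5 → match
6 → match
7 → match

1, 2, 4, 5, 6, 7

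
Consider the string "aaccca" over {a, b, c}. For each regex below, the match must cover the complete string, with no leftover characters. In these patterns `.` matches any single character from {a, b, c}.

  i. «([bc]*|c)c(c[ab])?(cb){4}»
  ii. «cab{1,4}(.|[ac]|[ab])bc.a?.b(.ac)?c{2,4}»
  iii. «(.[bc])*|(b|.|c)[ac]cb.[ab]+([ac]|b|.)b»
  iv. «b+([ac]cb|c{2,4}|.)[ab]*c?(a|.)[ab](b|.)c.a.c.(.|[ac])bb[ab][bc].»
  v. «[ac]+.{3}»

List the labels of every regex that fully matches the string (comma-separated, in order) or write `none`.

i → no match — must end with "cb"
ii → no match — must start with "cab"
iii → no match
iv → no match — must start with "b"
v → match

v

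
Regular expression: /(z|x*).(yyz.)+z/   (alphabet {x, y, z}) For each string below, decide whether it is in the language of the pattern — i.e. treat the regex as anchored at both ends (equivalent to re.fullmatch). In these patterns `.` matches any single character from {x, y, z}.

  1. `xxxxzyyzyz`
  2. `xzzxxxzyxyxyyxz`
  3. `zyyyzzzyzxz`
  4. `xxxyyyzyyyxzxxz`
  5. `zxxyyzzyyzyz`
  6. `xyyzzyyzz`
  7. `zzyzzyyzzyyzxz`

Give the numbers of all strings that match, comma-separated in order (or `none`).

1

1. `xxxxzyyzyz` → match
2 → no match
3. `zyyyzzzyzxz` → no match
4 → no match
5. `zxxyyzzyyzyz` → no match
6. `xyyzzyyzz` → no match
7 → no match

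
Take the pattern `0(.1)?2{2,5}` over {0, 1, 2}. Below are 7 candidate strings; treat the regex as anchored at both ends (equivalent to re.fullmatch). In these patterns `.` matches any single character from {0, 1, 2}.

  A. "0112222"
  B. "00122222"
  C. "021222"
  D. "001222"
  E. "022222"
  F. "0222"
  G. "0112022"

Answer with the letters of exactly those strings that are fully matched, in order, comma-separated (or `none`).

A, B, C, D, E, F

A → match
B → match
C → match
D → match
E → match
F → match
G → no match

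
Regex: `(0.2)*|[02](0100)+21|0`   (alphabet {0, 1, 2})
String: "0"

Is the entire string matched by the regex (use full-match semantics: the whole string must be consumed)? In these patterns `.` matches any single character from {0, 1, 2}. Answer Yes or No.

Yes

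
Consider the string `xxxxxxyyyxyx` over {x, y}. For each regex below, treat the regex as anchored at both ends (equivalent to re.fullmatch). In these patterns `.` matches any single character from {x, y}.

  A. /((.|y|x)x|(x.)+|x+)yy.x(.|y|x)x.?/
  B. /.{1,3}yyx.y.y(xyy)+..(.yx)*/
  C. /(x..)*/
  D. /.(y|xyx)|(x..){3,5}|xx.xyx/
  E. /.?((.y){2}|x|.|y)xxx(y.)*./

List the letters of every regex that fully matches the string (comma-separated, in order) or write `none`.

A → match
B → no match
C → no match
D → no match
E → no match

A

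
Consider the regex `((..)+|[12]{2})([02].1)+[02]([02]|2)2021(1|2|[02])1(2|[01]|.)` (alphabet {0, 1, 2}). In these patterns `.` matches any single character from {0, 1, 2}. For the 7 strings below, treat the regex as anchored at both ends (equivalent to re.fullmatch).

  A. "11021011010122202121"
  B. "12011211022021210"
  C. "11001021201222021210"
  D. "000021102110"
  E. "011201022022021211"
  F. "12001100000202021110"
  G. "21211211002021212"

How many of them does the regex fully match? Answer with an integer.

3

A → no match
B → match
C → match
D → no match
E → no match
F → no match
G → match
Total matched: 3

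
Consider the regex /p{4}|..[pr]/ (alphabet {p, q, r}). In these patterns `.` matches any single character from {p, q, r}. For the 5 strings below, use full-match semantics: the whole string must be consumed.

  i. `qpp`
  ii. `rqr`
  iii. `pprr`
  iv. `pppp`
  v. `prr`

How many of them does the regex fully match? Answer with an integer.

4

i → match
ii → match
iii → no match
iv → match
v → match
Total matched: 4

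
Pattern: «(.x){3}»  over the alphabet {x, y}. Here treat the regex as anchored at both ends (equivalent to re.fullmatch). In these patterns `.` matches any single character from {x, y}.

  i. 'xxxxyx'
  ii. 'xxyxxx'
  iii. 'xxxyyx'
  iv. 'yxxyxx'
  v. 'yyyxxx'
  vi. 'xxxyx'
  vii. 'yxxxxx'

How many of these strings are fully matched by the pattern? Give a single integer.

3

i. 'xxxxyx' → match
ii. 'xxyxxx' → match
iii. 'xxxyyx' → no match
iv. 'yxxyxx' → no match
v. 'yyyxxx' → no match
vi. 'xxxyx' → no match
vii. 'yxxxxx' → match
Total matched: 3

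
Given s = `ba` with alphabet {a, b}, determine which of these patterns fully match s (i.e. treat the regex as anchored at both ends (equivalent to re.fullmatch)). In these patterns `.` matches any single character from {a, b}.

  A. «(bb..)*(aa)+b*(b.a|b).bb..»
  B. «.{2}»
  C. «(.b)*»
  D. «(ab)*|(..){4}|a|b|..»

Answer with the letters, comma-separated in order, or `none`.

B, D

A → no match
B → match
C → no match
D → match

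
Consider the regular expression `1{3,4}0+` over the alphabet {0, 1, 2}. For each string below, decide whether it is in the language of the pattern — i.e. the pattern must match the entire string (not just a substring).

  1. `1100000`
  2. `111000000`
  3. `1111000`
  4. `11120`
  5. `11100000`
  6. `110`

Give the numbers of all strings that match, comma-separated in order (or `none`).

1 → no match
2 → match
3 → match
4 → no match
5 → match
6 → no match

2, 3, 5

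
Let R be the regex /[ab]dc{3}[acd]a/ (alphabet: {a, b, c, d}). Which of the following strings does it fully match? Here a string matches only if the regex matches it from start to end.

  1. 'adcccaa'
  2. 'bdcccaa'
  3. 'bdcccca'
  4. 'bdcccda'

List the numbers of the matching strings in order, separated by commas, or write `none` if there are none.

1 → match
2 → match
3 → match
4 → match

1, 2, 3, 4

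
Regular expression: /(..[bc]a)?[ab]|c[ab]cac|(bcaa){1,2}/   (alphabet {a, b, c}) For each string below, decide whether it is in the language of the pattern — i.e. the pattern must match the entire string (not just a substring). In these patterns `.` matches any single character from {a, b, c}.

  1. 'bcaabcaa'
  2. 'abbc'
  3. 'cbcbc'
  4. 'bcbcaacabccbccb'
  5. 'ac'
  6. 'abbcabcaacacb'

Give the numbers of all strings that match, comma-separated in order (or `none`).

1

1 → match
2 → no match
3 → no match
4 → no match
5 → no match
6 → no match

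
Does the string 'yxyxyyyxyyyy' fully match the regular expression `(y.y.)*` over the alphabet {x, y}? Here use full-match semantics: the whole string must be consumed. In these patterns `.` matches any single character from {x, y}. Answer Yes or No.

Yes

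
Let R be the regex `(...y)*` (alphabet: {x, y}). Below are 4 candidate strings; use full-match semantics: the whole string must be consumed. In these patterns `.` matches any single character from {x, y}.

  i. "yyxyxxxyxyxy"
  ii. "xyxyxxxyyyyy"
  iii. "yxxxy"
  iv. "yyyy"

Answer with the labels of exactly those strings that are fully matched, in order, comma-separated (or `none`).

i, ii, iv

i. "yyxyxxxyxyxy" → match
ii. "xyxyxxxyyyyy" → match
iii. "yxxxy" → no match
iv. "yyyy" → match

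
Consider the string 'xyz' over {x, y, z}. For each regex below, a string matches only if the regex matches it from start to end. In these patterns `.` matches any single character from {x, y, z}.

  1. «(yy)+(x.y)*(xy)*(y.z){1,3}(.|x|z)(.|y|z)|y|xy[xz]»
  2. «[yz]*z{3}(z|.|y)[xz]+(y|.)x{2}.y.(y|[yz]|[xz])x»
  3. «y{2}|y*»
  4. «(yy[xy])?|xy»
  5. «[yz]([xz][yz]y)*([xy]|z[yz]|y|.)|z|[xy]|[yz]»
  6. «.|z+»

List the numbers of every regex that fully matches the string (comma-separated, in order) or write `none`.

1

1 → match
2 → no match — must end with 'x'
3 → no match
4 → no match
5 → no match
6 → no match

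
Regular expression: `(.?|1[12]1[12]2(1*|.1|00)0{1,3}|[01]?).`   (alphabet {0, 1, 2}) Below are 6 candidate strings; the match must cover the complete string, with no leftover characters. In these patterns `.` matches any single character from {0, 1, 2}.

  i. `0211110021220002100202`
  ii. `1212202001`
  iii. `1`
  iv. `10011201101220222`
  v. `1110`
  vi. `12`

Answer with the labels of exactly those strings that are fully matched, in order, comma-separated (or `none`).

iii, vi

i → no match
ii. `1212202001` → no match
iii. `1` → match
iv → no match
v. `1110` → no match
vi. `12` → match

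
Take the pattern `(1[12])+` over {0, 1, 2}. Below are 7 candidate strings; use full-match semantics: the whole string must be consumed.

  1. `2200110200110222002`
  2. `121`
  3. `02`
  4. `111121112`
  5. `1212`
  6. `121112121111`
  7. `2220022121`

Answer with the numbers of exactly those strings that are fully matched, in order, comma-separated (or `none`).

1 → no match — must start with `1`
2 → no match
3 → no match — must start with `1`
4 → no match
5 → match
6 → match
7 → no match — must start with `1`

5, 6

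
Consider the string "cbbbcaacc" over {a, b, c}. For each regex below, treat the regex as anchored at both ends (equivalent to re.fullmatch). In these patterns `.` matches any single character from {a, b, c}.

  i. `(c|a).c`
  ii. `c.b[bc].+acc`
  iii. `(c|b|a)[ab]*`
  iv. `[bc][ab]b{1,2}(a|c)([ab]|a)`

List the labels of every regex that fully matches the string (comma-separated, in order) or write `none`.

i → no match
ii → match
iii → no match
iv → no match

ii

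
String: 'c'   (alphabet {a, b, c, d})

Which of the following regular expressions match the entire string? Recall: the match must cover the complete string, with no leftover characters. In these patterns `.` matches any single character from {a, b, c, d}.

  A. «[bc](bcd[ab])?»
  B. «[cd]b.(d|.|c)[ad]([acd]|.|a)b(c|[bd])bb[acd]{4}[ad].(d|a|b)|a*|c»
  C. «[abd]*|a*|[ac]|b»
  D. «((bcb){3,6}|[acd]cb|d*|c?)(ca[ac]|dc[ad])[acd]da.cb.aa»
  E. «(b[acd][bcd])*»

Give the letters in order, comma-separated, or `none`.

A, B, C

A → match
B → match
C → match
D → no match — must end with 'aa'
E → no match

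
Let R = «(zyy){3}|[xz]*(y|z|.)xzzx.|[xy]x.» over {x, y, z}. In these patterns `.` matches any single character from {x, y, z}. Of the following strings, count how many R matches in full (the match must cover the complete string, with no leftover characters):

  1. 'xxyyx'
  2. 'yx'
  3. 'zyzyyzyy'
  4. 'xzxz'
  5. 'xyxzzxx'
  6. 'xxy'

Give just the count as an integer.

1 → no match
2 → no match
3 → no match
4 → no match
5 → match
6 → match
Total matched: 2

2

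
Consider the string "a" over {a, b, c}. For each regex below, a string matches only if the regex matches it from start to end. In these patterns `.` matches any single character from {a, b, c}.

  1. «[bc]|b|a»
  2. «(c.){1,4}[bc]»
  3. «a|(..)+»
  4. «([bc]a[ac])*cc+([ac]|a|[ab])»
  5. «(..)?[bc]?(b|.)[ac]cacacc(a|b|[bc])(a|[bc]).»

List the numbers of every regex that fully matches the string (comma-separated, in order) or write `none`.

1 → match
2 → no match — must start with "c"
3 → match
4 → no match
5 → no match

1, 3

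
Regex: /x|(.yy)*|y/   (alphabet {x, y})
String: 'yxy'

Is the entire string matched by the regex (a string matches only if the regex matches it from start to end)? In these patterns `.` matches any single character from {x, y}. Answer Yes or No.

No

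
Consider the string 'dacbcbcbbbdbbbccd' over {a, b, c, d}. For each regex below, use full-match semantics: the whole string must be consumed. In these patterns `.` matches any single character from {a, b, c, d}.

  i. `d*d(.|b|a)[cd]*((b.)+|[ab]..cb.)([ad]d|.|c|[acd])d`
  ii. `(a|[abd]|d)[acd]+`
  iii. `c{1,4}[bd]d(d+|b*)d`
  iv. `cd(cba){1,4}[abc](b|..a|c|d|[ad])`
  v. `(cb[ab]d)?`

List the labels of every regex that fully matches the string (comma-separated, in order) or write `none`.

i

i → match
ii → no match
iii → no match — must start with 'c'
iv → no match — must start with 'cdcba'
v → no match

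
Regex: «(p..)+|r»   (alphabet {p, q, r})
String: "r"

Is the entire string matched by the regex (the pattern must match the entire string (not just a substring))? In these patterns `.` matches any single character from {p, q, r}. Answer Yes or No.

Yes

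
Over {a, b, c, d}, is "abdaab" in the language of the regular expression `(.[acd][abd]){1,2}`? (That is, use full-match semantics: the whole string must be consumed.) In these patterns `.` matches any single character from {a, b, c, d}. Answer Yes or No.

No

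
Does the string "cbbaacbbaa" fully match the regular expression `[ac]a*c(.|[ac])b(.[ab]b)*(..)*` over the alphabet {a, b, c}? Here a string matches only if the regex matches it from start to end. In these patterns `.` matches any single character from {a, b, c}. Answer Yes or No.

No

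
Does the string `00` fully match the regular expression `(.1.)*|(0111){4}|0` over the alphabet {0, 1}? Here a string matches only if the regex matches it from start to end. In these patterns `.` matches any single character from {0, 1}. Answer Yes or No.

No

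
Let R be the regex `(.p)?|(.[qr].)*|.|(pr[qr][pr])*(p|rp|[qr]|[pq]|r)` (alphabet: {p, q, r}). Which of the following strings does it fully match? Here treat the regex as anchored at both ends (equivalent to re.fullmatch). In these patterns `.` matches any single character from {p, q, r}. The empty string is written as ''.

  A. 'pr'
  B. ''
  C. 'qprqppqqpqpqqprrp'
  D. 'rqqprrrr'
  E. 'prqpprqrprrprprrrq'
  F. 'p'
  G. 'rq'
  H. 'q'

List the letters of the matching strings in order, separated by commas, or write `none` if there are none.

B, F, H

A → no match
B → match
C → no match
D → no match
E → no match
F → match
G → no match
H → match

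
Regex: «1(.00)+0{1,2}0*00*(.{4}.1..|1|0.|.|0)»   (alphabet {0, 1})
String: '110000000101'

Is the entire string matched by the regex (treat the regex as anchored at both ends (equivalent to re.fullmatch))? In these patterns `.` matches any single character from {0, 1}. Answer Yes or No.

No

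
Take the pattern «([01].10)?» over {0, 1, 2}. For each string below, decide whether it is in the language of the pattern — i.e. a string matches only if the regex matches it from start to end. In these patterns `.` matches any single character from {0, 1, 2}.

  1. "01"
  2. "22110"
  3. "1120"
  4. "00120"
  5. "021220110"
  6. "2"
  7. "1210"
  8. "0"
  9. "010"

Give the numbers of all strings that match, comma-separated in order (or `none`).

7

1 → no match
2 → no match
3 → no match
4 → no match
5 → no match
6 → no match
7 → match
8 → no match
9 → no match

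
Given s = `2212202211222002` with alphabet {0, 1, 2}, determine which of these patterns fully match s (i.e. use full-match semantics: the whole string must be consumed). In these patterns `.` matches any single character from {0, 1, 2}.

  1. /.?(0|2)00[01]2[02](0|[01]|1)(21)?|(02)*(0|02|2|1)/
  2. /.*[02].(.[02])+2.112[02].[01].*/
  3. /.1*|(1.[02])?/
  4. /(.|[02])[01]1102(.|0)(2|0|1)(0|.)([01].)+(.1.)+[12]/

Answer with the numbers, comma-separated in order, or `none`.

2

1 → no match
2 → match
3 → no match
4 → no match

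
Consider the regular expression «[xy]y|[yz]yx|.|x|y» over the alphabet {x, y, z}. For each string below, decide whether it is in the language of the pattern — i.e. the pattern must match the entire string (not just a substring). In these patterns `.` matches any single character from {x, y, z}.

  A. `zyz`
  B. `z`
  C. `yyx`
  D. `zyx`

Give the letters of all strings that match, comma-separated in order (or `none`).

B, C, D

A → no match
B → match
C → match
D → match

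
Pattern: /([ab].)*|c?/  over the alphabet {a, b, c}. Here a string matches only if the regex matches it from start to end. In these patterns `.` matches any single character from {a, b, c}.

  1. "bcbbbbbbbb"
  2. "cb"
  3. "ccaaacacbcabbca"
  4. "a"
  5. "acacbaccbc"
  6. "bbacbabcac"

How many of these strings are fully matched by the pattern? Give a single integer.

1 → match
2 → no match
3 → no match
4 → no match
5 → no match
6 → match
Total matched: 2

2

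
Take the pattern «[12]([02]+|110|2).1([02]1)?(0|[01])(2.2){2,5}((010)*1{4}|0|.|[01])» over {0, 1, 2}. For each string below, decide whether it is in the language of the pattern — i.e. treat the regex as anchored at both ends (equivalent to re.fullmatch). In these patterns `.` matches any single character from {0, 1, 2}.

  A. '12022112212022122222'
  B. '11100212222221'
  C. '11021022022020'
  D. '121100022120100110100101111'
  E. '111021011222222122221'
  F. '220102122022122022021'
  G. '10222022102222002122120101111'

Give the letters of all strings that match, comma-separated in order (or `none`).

A → no match
B → no match
C → no match
D → no match
E → no match
F → match
G → no match

F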